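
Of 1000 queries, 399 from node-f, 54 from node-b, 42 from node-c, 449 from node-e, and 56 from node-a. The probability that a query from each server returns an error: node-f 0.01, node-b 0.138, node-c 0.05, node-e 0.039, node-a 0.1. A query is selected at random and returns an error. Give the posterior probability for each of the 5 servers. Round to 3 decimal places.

node-f 0.109, node-b 0.203, node-c 0.057, node-e 0.478, node-a 0.153

Unnormalized posteriors (prior × likelihood):
  node-f: 0.399 × 0.01 = 0.00399
  node-b: 0.054 × 0.138 = 0.007452
  node-c: 0.042 × 0.05 = 0.0021
  node-e: 0.449 × 0.039 = 0.017511
  node-a: 0.056 × 0.1 = 0.0056
Normalizing constant = 0.036653.
P(node-f | error) = 0.00399/0.036653 ≈ 0.109
P(node-b | error) = 0.007452/0.036653 ≈ 0.203
P(node-c | error) = 0.0021/0.036653 ≈ 0.057
P(node-e | error) = 0.017511/0.036653 ≈ 0.478
P(node-a | error) = 0.0056/0.036653 ≈ 0.153
(Check: 0.109+0.203+0.057+0.478+0.153 = 1.000.)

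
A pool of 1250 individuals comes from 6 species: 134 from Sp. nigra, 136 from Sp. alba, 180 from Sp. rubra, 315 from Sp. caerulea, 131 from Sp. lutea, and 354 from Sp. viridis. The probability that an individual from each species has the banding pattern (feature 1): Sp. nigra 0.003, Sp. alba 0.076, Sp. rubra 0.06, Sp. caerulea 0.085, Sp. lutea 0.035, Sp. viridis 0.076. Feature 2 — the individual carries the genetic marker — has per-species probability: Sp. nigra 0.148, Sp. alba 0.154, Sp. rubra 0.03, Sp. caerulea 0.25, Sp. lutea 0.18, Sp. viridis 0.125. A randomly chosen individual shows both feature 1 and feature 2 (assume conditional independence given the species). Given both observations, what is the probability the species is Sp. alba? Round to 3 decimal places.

0.124

Unnormalized posteriors (prior × likelihood):
  Sp. nigra: 0.1072 × 0.003 × 0.148 = 0.0000475968
  Sp. alba: 0.1088 × 0.076 × 0.154 = 0.0012733952
  Sp. rubra: 0.144 × 0.06 × 0.03 = 0.0002592
  Sp. caerulea: 0.252 × 0.085 × 0.25 = 0.005355
  Sp. lutea: 0.1048 × 0.035 × 0.18 = 0.00066024
  Sp. viridis: 0.2832 × 0.076 × 0.125 = 0.0026904
Total = 0.010285832.
P(Sp. alba | evidence) = 0.0012733952 / 0.010285832 ≈ 0.124.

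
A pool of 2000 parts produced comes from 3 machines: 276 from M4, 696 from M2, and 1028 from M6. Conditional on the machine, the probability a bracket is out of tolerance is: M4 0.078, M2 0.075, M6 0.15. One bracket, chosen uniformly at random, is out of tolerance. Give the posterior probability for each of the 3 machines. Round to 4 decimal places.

Compute prior × likelihood for every hypothesis:
  M4: 0.138 × 0.078 = 0.010764
  M2: 0.348 × 0.075 = 0.0261
  M6: 0.514 × 0.15 = 0.0771
Sum = 0.113964.
P(M4 | oversize) = 0.010764/0.113964 ≈ 0.0945
P(M2 | oversize) = 0.0261/0.113964 ≈ 0.2290
P(M6 | oversize) = 0.0771/0.113964 ≈ 0.6765

M4 0.0945, M2 0.2290, M6 0.6765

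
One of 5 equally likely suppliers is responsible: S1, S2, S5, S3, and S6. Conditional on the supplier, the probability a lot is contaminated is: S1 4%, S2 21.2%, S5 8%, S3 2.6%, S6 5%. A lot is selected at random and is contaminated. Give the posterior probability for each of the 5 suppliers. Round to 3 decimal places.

S1 0.098, S2 0.520, S5 0.196, S3 0.064, S6 0.123

With a uniform prior (1/5 each), posterior ∝ likelihood:
  S1: 0.04
  S2: 0.212
  S5: 0.08
  S3: 0.026
  S6: 0.05
Total = 0.408.
P(S1 | contaminated) = 0.04/0.408 ≈ 0.098
P(S2 | contaminated) = 0.212/0.408 ≈ 0.520
P(S5 | contaminated) = 0.08/0.408 ≈ 0.196
P(S3 | contaminated) = 0.026/0.408 ≈ 0.064
P(S6 | contaminated) = 0.05/0.408 ≈ 0.123
(Check: 0.098+0.520+0.196+0.064+0.123 = 1.001.)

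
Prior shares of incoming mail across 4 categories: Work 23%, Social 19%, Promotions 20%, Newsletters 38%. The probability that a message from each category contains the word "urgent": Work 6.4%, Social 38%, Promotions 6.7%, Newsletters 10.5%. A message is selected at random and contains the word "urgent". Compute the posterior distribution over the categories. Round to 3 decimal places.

Work 0.105, Social 0.515, Promotions 0.096, Newsletters 0.285

Compute prior × likelihood for every hypothesis:
  Work: 0.23 × 0.064 = 0.01472
  Social: 0.19 × 0.38 = 0.0722
  Promotions: 0.2 × 0.067 = 0.0134
  Newsletters: 0.38 × 0.105 = 0.0399
Total = 0.14022.
P(Work | urgent-flag) = 0.01472/0.14022 ≈ 0.105
P(Social | urgent-flag) = 0.0722/0.14022 ≈ 0.515
P(Promotions | urgent-flag) = 0.0134/0.14022 ≈ 0.096
P(Newsletters | urgent-flag) = 0.0399/0.14022 ≈ 0.285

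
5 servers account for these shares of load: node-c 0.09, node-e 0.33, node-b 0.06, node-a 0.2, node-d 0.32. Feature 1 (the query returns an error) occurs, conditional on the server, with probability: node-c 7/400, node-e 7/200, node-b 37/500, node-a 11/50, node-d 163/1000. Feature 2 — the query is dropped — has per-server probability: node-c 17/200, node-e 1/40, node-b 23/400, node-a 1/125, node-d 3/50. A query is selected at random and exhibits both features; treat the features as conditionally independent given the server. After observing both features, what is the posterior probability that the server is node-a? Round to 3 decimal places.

By Bayes' rule, posterior ∝ prior × likelihood:
  node-c: 0.09 × 0.0175 × 0.085 = 0.000133875
  node-e: 0.33 × 0.035 × 0.025 = 0.00028875
  node-b: 0.06 × 0.074 × 0.0575 = 0.0002553
  node-a: 0.2 × 0.22 × 0.008 = 0.000352
  node-d: 0.32 × 0.163 × 0.06 = 0.0031296
Total = 0.004159525.
P(node-a | evidence) = 0.000352 / 0.004159525 ≈ 0.085.

0.085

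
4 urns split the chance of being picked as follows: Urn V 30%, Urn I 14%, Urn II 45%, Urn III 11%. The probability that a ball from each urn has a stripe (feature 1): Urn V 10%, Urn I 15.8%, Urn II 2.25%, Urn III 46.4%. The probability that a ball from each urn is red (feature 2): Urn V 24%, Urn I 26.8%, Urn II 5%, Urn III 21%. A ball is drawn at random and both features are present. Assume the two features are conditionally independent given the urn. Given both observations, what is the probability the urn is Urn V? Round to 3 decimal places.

Prior × likelihood for each hypothesis:
  Urn V: 0.3 × 0.1 × 0.24 = 0.0072
  Urn I: 0.14 × 0.158 × 0.268 = 0.00592816
  Urn II: 0.45 × 0.0225 × 0.05 = 0.00050625
  Urn III: 0.11 × 0.464 × 0.21 = 0.0107184
Sum = 0.02435281.
P(Urn V | evidence) = 0.0072 / 0.02435281 ≈ 0.296.

0.296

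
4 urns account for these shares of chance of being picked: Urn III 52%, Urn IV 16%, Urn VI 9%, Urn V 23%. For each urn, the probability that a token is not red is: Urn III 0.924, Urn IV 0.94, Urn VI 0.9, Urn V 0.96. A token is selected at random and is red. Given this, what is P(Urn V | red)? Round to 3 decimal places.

0.137

Taking complements, P(red | each) = Urn III 0.076, Urn IV 0.06, Urn VI 0.1, Urn V 0.04.
Compute prior × likelihood for every hypothesis:
  Urn III: 0.52 × 0.076 = 0.03952
  Urn IV: 0.16 × 0.06 = 0.0096
  Urn VI: 0.09 × 0.1 = 0.009
  Urn V: 0.23 × 0.04 = 0.0092
Sum = 0.06732.
P(Urn V | evidence) = 0.0092 / 0.06732 ≈ 0.137.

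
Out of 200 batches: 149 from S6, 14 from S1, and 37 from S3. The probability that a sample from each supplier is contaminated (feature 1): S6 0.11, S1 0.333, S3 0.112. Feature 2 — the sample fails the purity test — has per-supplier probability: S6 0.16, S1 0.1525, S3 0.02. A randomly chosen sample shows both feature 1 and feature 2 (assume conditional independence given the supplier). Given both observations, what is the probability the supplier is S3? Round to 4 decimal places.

Prior × likelihood for each hypothesis:
  S6: 0.745 × 0.11 × 0.16 = 0.013112
  S1: 0.07 × 0.333 × 0.1525 = 0.003554775
  S3: 0.185 × 0.112 × 0.02 = 0.0004144
Normalizing constant = 0.017081175.
P(S3 | evidence) = 0.0004144 / 0.017081175 ≈ 0.0243.

0.0243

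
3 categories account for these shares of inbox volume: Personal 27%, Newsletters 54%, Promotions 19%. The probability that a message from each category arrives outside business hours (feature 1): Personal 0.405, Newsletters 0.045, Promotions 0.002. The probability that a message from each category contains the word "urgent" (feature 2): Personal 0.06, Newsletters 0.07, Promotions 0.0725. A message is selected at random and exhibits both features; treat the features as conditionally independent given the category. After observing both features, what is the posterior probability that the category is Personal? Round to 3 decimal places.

Compute prior × likelihood for every hypothesis:
  Personal: 0.27 × 0.405 × 0.06 = 0.006561
  Newsletters: 0.54 × 0.045 × 0.07 = 0.001701
  Promotions: 0.19 × 0.002 × 0.0725 = 0.00002755
Total = 0.00828955.
P(Personal | evidence) = 0.006561 / 0.00828955 ≈ 0.791.

0.791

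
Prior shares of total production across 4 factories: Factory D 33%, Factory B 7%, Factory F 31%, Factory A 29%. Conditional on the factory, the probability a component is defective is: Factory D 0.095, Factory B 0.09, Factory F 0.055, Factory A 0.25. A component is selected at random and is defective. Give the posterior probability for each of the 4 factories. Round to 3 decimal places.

Factory D 0.246, Factory B 0.050, Factory F 0.134, Factory A 0.570

Prior × likelihood for each hypothesis:
  Factory D: 0.33 × 0.095 = 0.03135
  Factory B: 0.07 × 0.09 = 0.0063
  Factory F: 0.31 × 0.055 = 0.01705
  Factory A: 0.29 × 0.25 = 0.0725
Normalizing constant = 0.1272.
P(Factory D | defective) = 0.03135/0.1272 ≈ 0.246
P(Factory B | defective) = 0.0063/0.1272 ≈ 0.050
P(Factory F | defective) = 0.01705/0.1272 ≈ 0.134
P(Factory A | defective) = 0.0725/0.1272 ≈ 0.570
(Check: 0.246+0.050+0.134+0.570 = 1.000.)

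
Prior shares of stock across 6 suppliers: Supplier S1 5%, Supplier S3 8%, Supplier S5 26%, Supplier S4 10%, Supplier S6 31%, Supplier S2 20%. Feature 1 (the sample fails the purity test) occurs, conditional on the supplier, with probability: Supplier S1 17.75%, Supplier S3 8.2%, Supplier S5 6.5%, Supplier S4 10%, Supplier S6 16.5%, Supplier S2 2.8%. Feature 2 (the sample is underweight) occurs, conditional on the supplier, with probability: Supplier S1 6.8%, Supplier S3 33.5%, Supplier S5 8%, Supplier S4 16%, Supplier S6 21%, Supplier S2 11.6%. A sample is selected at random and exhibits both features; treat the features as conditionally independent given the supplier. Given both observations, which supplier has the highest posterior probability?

Prior × likelihood for each hypothesis:
  Supplier S1: 0.05 × 0.1775 × 0.068 = 0.0006035
  Supplier S3: 0.08 × 0.082 × 0.335 = 0.0021976
  Supplier S5: 0.26 × 0.065 × 0.08 = 0.001352
  Supplier S4: 0.1 × 0.1 × 0.16 = 0.0016
  Supplier S6: 0.31 × 0.165 × 0.21 = 0.0107415
  Supplier S2: 0.2 × 0.028 × 0.116 = 0.0006496
Normalizing constant = 0.0171442.
Largest term belongs to Supplier S6, so Supplier S6 is most probable.

Supplier S6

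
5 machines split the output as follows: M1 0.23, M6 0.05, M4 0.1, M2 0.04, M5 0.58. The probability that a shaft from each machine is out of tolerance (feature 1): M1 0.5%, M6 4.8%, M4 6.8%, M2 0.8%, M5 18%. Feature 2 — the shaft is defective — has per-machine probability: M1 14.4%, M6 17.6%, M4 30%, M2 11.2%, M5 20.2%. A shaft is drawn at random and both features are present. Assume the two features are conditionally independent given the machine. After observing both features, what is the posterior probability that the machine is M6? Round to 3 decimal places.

By Bayes' rule, posterior ∝ prior × likelihood:
  M1: 0.23 × 0.005 × 0.144 = 0.0001656
  M6: 0.05 × 0.048 × 0.176 = 0.0004224
  M4: 0.1 × 0.068 × 0.3 = 0.00204
  M2: 0.04 × 0.008 × 0.112 = 0.00003584
  M5: 0.58 × 0.18 × 0.202 = 0.0210888
Normalizing constant = 0.02375264.
P(M6 | evidence) = 0.0004224 / 0.02375264 ≈ 0.018.

0.018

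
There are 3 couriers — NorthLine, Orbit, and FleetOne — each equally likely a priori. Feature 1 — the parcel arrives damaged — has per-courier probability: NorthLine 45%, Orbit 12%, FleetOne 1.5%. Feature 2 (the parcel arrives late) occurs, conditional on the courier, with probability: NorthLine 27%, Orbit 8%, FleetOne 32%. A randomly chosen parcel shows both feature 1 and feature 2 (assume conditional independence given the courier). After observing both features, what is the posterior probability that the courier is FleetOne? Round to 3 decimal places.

0.035

With a uniform prior (1/3 each), posterior ∝ likelihood:
  NorthLine: 0.45 × 0.27 = 0.1215
  Orbit: 0.12 × 0.08 = 0.0096
  FleetOne: 0.015 × 0.32 = 0.0048
Total = 0.1359.
P(FleetOne | evidence) = 0.0048 / 0.1359 ≈ 0.035.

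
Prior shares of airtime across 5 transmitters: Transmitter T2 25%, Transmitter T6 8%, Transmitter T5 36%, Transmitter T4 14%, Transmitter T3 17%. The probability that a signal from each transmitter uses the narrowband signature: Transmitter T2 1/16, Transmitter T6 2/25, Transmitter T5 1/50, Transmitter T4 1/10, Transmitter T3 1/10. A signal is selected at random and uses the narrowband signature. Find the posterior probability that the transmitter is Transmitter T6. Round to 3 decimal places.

Compute prior × likelihood for every hypothesis:
  Transmitter T2: 0.25 × 0.0625 = 0.015625
  Transmitter T6: 0.08 × 0.08 = 0.0064
  Transmitter T5: 0.36 × 0.02 = 0.0072
  Transmitter T4: 0.14 × 0.1 = 0.014
  Transmitter T3: 0.17 × 0.1 = 0.017
Sum = 0.060225.
P(Transmitter T6 | evidence) = 0.0064 / 0.060225 ≈ 0.106.

0.106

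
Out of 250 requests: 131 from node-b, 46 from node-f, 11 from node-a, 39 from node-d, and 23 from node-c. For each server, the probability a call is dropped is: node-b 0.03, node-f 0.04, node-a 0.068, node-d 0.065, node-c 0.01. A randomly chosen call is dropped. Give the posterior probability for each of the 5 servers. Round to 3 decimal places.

node-b 0.423, node-f 0.198, node-a 0.081, node-d 0.273, node-c 0.025

By Bayes' rule, posterior ∝ prior × likelihood:
  node-b: 0.524 × 0.03 = 0.01572
  node-f: 0.184 × 0.04 = 0.00736
  node-a: 0.044 × 0.068 = 0.002992
  node-d: 0.156 × 0.065 = 0.01014
  node-c: 0.092 × 0.01 = 0.00092
Normalizing constant = 0.037132.
P(node-b | dropped) = 0.01572/0.037132 ≈ 0.423
P(node-f | dropped) = 0.00736/0.037132 ≈ 0.198
P(node-a | dropped) = 0.002992/0.037132 ≈ 0.081
P(node-d | dropped) = 0.01014/0.037132 ≈ 0.273
P(node-c | dropped) = 0.00092/0.037132 ≈ 0.025
(Check: 0.423+0.198+0.081+0.273+0.025 = 1.000.)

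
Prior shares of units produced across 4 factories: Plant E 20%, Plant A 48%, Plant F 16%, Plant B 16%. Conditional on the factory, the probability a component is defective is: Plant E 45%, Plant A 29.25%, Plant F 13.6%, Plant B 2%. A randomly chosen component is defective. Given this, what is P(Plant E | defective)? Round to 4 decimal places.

By Bayes' rule, posterior ∝ prior × likelihood:
  Plant E: 0.2 × 0.45 = 0.09
  Plant A: 0.48 × 0.2925 = 0.1404
  Plant F: 0.16 × 0.136 = 0.02176
  Plant B: 0.16 × 0.02 = 0.0032
Sum = 0.25536.
P(Plant E | evidence) = 0.09 / 0.25536 ≈ 0.3524.

0.3524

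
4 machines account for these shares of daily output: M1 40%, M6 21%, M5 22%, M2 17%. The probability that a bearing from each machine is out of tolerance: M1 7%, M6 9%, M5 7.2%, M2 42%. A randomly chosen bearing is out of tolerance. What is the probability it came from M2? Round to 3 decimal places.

Prior × likelihood for each hypothesis:
  M1: 0.4 × 0.07 = 0.028
  M6: 0.21 × 0.09 = 0.0189
  M5: 0.22 × 0.072 = 0.01584
  M2: 0.17 × 0.42 = 0.0714
Total = 0.13414.
P(M2 | evidence) = 0.0714 / 0.13414 ≈ 0.532.

0.532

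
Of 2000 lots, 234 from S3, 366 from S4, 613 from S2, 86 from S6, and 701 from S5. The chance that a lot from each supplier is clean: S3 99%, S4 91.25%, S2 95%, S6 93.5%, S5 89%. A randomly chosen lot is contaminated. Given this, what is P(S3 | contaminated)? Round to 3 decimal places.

Taking complements, P(contaminated | each) = S3 0.01, S4 0.0875, S2 0.05, S6 0.065, S5 0.11.
By Bayes' rule, posterior ∝ prior × likelihood:
  S3: 0.117 × 0.01 = 0.00117
  S4: 0.183 × 0.0875 = 0.0160125
  S2: 0.3065 × 0.05 = 0.015325
  S6: 0.043 × 0.065 = 0.002795
  S5: 0.3505 × 0.11 = 0.038555
Sum = 0.0738575.
P(S3 | evidence) = 0.00117 / 0.0738575 ≈ 0.016.

0.016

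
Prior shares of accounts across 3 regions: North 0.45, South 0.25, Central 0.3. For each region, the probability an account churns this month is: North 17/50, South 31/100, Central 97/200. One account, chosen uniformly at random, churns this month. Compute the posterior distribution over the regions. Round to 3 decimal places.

Compute prior × likelihood for every hypothesis:
  North: 0.45 × 0.34 = 0.153
  South: 0.25 × 0.31 = 0.0775
  Central: 0.3 × 0.485 = 0.1455
Total = 0.376.
P(North | churn) = 0.153/0.376 ≈ 0.407
P(South | churn) = 0.0775/0.376 ≈ 0.206
P(Central | churn) = 0.1455/0.376 ≈ 0.387

North 0.407, South 0.206, Central 0.387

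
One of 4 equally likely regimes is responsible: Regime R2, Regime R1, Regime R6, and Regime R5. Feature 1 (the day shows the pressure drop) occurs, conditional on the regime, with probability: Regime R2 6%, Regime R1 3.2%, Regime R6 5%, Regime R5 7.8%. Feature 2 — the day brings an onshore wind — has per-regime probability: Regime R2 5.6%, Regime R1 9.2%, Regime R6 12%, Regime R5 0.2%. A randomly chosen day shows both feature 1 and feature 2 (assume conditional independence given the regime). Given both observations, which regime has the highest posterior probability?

Since the prior is uniform, the posterior is proportional to the likelihood:
  Regime R2: 0.06 × 0.056 = 0.00336
  Regime R1: 0.032 × 0.092 = 0.002944
  Regime R6: 0.05 × 0.12 = 0.006
  Regime R5: 0.078 × 0.002 = 0.000156
Normalizing constant = 0.01246.
Largest term belongs to Regime R6, so Regime R6 is most probable.

Regime R6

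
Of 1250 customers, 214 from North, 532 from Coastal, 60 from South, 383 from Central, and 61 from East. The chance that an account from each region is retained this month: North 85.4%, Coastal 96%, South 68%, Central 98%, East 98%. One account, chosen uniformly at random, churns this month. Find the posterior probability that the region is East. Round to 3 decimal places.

0.015

Taking complements, P(churn | each) = North 0.146, Coastal 0.04, South 0.32, Central 0.02, East 0.02.
Unnormalized posteriors (prior × likelihood):
  North: 0.1712 × 0.146 = 0.0249952
  Coastal: 0.4256 × 0.04 = 0.017024
  South: 0.048 × 0.32 = 0.01536
  Central: 0.3064 × 0.02 = 0.006128
  East: 0.0488 × 0.02 = 0.000976
Normalizing constant = 0.0644832.
P(East | evidence) = 0.000976 / 0.0644832 ≈ 0.015.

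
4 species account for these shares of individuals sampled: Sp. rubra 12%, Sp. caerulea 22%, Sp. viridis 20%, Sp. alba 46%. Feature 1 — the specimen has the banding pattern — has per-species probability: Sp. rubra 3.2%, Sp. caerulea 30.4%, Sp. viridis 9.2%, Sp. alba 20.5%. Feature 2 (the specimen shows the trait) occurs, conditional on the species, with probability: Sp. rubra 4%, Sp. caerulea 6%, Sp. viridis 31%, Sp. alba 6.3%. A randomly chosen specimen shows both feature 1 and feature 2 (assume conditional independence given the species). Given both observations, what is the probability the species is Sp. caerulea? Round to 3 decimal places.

Unnormalized posteriors (prior × likelihood):
  Sp. rubra: 0.12 × 0.032 × 0.04 = 0.0001536
  Sp. caerulea: 0.22 × 0.304 × 0.06 = 0.0040128
  Sp. viridis: 0.2 × 0.092 × 0.31 = 0.005704
  Sp. alba: 0.46 × 0.205 × 0.063 = 0.0059409
Sum = 0.0158113.
P(Sp. caerulea | evidence) = 0.0040128 / 0.0158113 ≈ 0.254.

0.254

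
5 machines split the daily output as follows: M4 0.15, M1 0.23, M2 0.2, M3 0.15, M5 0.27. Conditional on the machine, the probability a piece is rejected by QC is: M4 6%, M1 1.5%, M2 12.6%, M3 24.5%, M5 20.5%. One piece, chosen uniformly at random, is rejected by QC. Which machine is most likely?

M5

Compute prior × likelihood for every hypothesis:
  M4: 0.15 × 0.06 = 0.009
  M1: 0.23 × 0.015 = 0.00345
  M2: 0.2 × 0.126 = 0.0252
  M3: 0.15 × 0.245 = 0.03675
  M5: 0.27 × 0.205 = 0.05535
Normalizing constant = 0.12975.
Largest term belongs to M5, so M5 is most probable.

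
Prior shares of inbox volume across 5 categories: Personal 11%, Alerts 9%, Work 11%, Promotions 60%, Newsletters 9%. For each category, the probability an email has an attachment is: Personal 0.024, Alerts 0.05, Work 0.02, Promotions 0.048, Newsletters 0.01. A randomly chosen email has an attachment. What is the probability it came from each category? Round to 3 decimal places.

Compute prior × likelihood for every hypothesis:
  Personal: 0.11 × 0.024 = 0.00264
  Alerts: 0.09 × 0.05 = 0.0045
  Work: 0.11 × 0.02 = 0.0022
  Promotions: 0.6 × 0.048 = 0.0288
  Newsletters: 0.09 × 0.01 = 0.0009
Total = 0.03904.
P(Personal | attachment) = 0.00264/0.03904 ≈ 0.068
P(Alerts | attachment) = 0.0045/0.03904 ≈ 0.115
P(Work | attachment) = 0.0022/0.03904 ≈ 0.056
P(Promotions | attachment) = 0.0288/0.03904 ≈ 0.738
P(Newsletters | attachment) = 0.0009/0.03904 ≈ 0.023

Personal 0.068, Alerts 0.115, Work 0.056, Promotions 0.738, Newsletters 0.023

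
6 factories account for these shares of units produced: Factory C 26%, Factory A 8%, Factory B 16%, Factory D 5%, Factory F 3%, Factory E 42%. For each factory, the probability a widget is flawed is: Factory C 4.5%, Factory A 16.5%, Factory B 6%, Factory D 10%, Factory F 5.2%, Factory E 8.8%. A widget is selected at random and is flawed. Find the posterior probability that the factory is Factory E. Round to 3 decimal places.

Unnormalized posteriors (prior × likelihood):
  Factory C: 0.26 × 0.045 = 0.0117
  Factory A: 0.08 × 0.165 = 0.0132
  Factory B: 0.16 × 0.06 = 0.0096
  Factory D: 0.05 × 0.1 = 0.005
  Factory F: 0.03 × 0.052 = 0.00156
  Factory E: 0.42 × 0.088 = 0.03696
Sum = 0.07802.
P(Factory E | evidence) = 0.03696 / 0.07802 ≈ 0.474.

0.474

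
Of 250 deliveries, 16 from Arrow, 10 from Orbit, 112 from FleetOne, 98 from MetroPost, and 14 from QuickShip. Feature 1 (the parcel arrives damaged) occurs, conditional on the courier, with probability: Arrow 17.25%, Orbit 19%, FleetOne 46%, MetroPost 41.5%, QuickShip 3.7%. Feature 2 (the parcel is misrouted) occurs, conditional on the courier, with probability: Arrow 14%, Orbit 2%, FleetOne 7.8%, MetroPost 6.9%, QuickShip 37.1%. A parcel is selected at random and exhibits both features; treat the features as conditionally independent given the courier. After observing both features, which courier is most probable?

FleetOne

Unnormalized posteriors (prior × likelihood):
  Arrow: 0.064 × 0.1725 × 0.14 = 0.0015456
  Orbit: 0.04 × 0.19 × 0.02 = 0.000152
  FleetOne: 0.448 × 0.46 × 0.078 = 0.01607424
  MetroPost: 0.392 × 0.415 × 0.069 = 0.01122492
  QuickShip: 0.056 × 0.037 × 0.371 = 0.000768712
Normalizing constant = 0.029765472.
Largest term belongs to FleetOne, so FleetOne is most probable.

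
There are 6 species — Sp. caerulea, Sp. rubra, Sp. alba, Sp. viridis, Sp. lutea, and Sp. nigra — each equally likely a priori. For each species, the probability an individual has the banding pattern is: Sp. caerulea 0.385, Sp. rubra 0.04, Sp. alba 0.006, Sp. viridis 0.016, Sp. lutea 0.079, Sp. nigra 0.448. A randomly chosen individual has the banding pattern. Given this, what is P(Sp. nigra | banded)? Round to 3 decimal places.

Since the prior is uniform, the posterior is proportional to the likelihood:
  Sp. caerulea: 0.385
  Sp. rubra: 0.04
  Sp. alba: 0.006
  Sp. viridis: 0.016
  Sp. lutea: 0.079
  Sp. nigra: 0.448
Normalizing constant = 0.974.
P(Sp. nigra | evidence) = 0.448 / 0.974 ≈ 0.460.

0.460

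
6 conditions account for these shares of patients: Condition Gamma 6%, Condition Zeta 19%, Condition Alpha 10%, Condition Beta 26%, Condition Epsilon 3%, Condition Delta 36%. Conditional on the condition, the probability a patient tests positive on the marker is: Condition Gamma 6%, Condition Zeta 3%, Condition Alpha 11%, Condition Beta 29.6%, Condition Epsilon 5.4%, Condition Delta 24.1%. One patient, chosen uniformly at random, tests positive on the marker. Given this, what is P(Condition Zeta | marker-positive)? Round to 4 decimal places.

0.0307

Prior × likelihood for each hypothesis:
  Condition Gamma: 0.06 × 0.06 = 0.0036
  Condition Zeta: 0.19 × 0.03 = 0.0057
  Condition Alpha: 0.1 × 0.11 = 0.011
  Condition Beta: 0.26 × 0.296 = 0.07696
  Condition Epsilon: 0.03 × 0.054 = 0.00162
  Condition Delta: 0.36 × 0.241 = 0.08676
Sum = 0.18564.
P(Condition Zeta | evidence) = 0.0057 / 0.18564 ≈ 0.0307.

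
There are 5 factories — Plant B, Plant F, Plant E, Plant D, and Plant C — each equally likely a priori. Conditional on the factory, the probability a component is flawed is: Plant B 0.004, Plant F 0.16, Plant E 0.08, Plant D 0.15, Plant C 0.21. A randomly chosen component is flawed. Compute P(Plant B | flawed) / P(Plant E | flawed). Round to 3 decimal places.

0.050

Since the prior is uniform, the posterior is proportional to the likelihood:
  Plant B: 0.004
  Plant F: 0.16
  Plant E: 0.08
  Plant D: 0.15
  Plant C: 0.21
Sum = 0.604.
The ratio is 0.004 / 0.08 (the normalizer cancels) = 0.050.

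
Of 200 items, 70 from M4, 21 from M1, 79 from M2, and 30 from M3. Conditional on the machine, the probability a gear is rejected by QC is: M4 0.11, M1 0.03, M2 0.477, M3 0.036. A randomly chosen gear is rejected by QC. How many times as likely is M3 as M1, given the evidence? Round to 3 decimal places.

Compute prior × likelihood for every hypothesis:
  M4: 0.35 × 0.11 = 0.0385
  M1: 0.105 × 0.03 = 0.00315
  M2: 0.395 × 0.477 = 0.188415
  M3: 0.15 × 0.036 = 0.0054
Sum = 0.235465.
The ratio is 0.0054 / 0.00315 (the normalizer cancels) = 1.714.

1.714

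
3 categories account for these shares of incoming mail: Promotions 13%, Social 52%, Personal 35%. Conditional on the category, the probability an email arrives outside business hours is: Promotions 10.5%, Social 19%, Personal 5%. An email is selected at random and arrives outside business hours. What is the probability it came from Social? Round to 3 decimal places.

By Bayes' rule, posterior ∝ prior × likelihood:
  Promotions: 0.13 × 0.105 = 0.01365
  Social: 0.52 × 0.19 = 0.0988
  Personal: 0.35 × 0.05 = 0.0175
Total = 0.12995.
P(Social | evidence) = 0.0988 / 0.12995 ≈ 0.760.

0.760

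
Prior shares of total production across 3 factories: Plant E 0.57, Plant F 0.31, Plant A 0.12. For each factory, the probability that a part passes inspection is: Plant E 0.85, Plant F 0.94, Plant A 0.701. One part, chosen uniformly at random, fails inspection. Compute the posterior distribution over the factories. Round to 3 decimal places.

Plant E 0.611, Plant F 0.133, Plant A 0.256

Taking complements, P(nonconforming | each) = Plant E 0.15, Plant F 0.06, Plant A 0.299.
Unnormalized posteriors (prior × likelihood):
  Plant E: 0.57 × 0.15 = 0.0855
  Plant F: 0.31 × 0.06 = 0.0186
  Plant A: 0.12 × 0.299 = 0.03588
Sum = 0.13998.
P(Plant E | nonconforming) = 0.0855/0.13998 ≈ 0.611
P(Plant F | nonconforming) = 0.0186/0.13998 ≈ 0.133
P(Plant A | nonconforming) = 0.03588/0.13998 ≈ 0.256
(Check: 0.611+0.133+0.256 = 1.000.)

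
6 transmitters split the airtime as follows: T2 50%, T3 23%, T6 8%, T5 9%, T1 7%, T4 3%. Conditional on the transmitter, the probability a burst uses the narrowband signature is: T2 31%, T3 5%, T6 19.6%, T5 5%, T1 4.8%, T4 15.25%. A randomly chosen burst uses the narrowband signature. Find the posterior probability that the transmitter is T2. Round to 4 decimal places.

By Bayes' rule, posterior ∝ prior × likelihood:
  T2: 0.5 × 0.31 = 0.155
  T3: 0.23 × 0.05 = 0.0115
  T6: 0.08 × 0.196 = 0.01568
  T5: 0.09 × 0.05 = 0.0045
  T1: 0.07 × 0.048 = 0.00336
  T4: 0.03 × 0.1525 = 0.004575
Total = 0.194615.
P(T2 | evidence) = 0.155 / 0.194615 ≈ 0.7964.

0.7964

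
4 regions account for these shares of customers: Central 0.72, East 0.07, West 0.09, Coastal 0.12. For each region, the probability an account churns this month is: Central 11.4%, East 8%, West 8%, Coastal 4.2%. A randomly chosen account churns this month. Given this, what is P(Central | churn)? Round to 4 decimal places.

0.8215

Unnormalized posteriors (prior × likelihood):
  Central: 0.72 × 0.114 = 0.08208
  East: 0.07 × 0.08 = 0.0056
  West: 0.09 × 0.08 = 0.0072
  Coastal: 0.12 × 0.042 = 0.00504
Total = 0.09992.
P(Central | evidence) = 0.08208 / 0.09992 ≈ 0.8215.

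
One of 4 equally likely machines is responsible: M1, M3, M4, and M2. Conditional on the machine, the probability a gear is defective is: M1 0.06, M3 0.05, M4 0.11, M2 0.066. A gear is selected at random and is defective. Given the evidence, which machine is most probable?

M4

Since the prior is uniform, the posterior is proportional to the likelihood:
  M1: 0.06
  M3: 0.05
  M4: 0.11
  M2: 0.066
Normalizing constant = 0.286.
Largest term belongs to M4, so M4 is most probable.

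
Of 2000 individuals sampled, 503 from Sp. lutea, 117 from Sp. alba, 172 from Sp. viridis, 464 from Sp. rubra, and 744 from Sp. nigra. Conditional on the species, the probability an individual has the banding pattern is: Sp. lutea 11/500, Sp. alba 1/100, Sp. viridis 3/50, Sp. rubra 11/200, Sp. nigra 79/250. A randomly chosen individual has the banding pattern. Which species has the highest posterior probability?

Sp. nigra

Compute prior × likelihood for every hypothesis:
  Sp. lutea: 0.2515 × 0.022 = 0.005533
  Sp. alba: 0.0585 × 0.01 = 0.000585
  Sp. viridis: 0.086 × 0.06 = 0.00516
  Sp. rubra: 0.232 × 0.055 = 0.01276
  Sp. nigra: 0.372 × 0.316 = 0.117552
Total = 0.14159.
Largest term belongs to Sp. nigra, so Sp. nigra is most probable.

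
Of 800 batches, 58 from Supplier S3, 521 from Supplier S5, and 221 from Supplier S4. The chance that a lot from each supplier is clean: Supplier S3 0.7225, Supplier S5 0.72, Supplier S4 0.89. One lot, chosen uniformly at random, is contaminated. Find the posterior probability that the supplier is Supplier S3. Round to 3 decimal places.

Taking complements, P(contaminated | each) = Supplier S3 0.2775, Supplier S5 0.28, Supplier S4 0.11.
By Bayes' rule, posterior ∝ prior × likelihood:
  Supplier S3: 0.0725 × 0.2775 = 0.02011875
  Supplier S5: 0.65125 × 0.28 = 0.18235
  Supplier S4: 0.27625 × 0.11 = 0.0303875
Sum = 0.23285625.
P(Supplier S3 | evidence) = 0.02011875 / 0.23285625 ≈ 0.086.

0.086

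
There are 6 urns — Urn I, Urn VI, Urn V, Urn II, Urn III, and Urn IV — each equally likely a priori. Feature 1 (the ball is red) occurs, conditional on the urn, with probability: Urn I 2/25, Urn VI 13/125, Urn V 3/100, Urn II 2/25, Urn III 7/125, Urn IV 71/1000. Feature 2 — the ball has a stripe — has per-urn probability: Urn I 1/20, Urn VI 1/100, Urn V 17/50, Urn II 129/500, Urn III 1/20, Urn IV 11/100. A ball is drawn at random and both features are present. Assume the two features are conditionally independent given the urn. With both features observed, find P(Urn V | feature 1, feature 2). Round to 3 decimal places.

0.219

Since the prior is uniform, the posterior is proportional to the likelihood:
  Urn I: 0.08 × 0.05 = 0.004
  Urn VI: 0.104 × 0.01 = 0.00104
  Urn V: 0.03 × 0.34 = 0.0102
  Urn II: 0.08 × 0.258 = 0.02064
  Urn III: 0.056 × 0.05 = 0.0028
  Urn IV: 0.071 × 0.11 = 0.00781
Sum = 0.04649.
P(Urn V | evidence) = 0.0102 / 0.04649 ≈ 0.219.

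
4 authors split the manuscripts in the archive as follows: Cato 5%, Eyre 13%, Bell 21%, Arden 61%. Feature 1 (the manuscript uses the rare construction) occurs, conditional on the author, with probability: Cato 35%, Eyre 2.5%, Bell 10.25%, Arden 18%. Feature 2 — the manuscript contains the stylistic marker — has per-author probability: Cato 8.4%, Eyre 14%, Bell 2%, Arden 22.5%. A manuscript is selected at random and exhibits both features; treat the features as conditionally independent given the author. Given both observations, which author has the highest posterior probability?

Compute prior × likelihood for every hypothesis:
  Cato: 0.05 × 0.35 × 0.084 = 0.00147
  Eyre: 0.13 × 0.025 × 0.14 = 0.000455
  Bell: 0.21 × 0.1025 × 0.02 = 0.0004305
  Arden: 0.61 × 0.18 × 0.225 = 0.024705
Normalizing constant = 0.0270605.
Largest term belongs to Arden, so Arden is most probable.

Arden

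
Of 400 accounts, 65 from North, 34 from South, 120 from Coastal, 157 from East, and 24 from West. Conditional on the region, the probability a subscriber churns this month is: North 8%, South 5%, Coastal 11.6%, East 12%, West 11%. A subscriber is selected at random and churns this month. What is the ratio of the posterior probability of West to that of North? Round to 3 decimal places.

Compute prior × likelihood for every hypothesis:
  North: 0.1625 × 0.08 = 0.013
  South: 0.085 × 0.05 = 0.00425
  Coastal: 0.3 × 0.116 = 0.0348
  East: 0.3925 × 0.12 = 0.0471
  West: 0.06 × 0.11 = 0.0066
Sum = 0.10575.
The ratio is 0.0066 / 0.013 (the normalizer cancels) = 0.508.

0.508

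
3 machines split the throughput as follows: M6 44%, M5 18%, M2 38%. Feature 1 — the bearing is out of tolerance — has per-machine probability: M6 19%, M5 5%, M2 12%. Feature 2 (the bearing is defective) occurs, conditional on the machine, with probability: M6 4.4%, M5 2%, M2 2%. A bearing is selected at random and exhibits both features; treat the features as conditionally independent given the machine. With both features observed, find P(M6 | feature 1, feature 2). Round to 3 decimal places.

0.771

By Bayes' rule, posterior ∝ prior × likelihood:
  M6: 0.44 × 0.19 × 0.044 = 0.0036784
  M5: 0.18 × 0.05 × 0.02 = 0.00018
  M2: 0.38 × 0.12 × 0.02 = 0.000912
Normalizing constant = 0.0047704.
P(M6 | evidence) = 0.0036784 / 0.0047704 ≈ 0.771.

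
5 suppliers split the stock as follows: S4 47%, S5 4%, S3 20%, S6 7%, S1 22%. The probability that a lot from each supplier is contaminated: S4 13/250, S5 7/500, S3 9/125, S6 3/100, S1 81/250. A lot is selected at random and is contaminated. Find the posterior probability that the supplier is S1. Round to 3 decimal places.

Compute prior × likelihood for every hypothesis:
  S4: 0.47 × 0.052 = 0.02444
  S5: 0.04 × 0.014 = 0.00056
  S3: 0.2 × 0.072 = 0.0144
  S6: 0.07 × 0.03 = 0.0021
  S1: 0.22 × 0.324 = 0.07128
Sum = 0.11278.
P(S1 | evidence) = 0.07128 / 0.11278 ≈ 0.632.

0.632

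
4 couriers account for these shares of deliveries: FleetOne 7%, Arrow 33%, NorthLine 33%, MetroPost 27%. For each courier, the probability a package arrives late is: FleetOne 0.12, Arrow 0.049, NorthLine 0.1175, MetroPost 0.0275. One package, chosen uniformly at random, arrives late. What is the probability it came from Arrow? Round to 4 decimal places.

Compute prior × likelihood for every hypothesis:
  FleetOne: 0.07 × 0.12 = 0.0084
  Arrow: 0.33 × 0.049 = 0.01617
  NorthLine: 0.33 × 0.1175 = 0.038775
  MetroPost: 0.27 × 0.0275 = 0.007425
Sum = 0.07077.
P(Arrow | evidence) = 0.01617 / 0.07077 ≈ 0.2285.

0.2285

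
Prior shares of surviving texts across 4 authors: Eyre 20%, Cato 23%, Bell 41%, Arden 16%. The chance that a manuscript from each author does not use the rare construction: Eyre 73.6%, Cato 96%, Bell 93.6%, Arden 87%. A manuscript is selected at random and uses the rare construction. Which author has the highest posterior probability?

Eyre

Taking complements, P(rare-form | each) = Eyre 0.264, Cato 0.04, Bell 0.064, Arden 0.13.
Prior × likelihood for each hypothesis:
  Eyre: 0.2 × 0.264 = 0.0528
  Cato: 0.23 × 0.04 = 0.0092
  Bell: 0.41 × 0.064 = 0.02624
  Arden: 0.16 × 0.13 = 0.0208
Sum = 0.10904.
Largest term belongs to Eyre, so Eyre is most probable.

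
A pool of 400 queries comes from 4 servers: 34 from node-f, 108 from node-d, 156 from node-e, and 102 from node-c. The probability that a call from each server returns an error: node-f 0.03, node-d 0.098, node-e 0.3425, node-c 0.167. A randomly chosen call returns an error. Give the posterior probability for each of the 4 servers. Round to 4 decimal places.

Compute prior × likelihood for every hypothesis:
  node-f: 0.085 × 0.03 = 0.00255
  node-d: 0.27 × 0.098 = 0.02646
  node-e: 0.39 × 0.3425 = 0.133575
  node-c: 0.255 × 0.167 = 0.042585
Normalizing constant = 0.20517.
P(node-f | error) = 0.00255/0.20517 ≈ 0.0124
P(node-d | error) = 0.02646/0.20517 ≈ 0.1290
P(node-e | error) = 0.133575/0.20517 ≈ 0.6510
P(node-c | error) = 0.042585/0.20517 ≈ 0.2076
(Check: 0.0124+0.1290+0.6510+0.2076 = 1.0000.)

node-f 0.0124, node-d 0.1290, node-e 0.6510, node-c 0.2076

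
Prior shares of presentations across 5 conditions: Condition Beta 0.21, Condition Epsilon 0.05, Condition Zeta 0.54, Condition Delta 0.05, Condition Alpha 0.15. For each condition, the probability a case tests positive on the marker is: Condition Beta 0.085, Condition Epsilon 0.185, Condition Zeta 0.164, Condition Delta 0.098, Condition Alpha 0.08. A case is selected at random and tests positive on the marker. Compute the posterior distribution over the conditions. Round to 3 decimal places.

Unnormalized posteriors (prior × likelihood):
  Condition Beta: 0.21 × 0.085 = 0.01785
  Condition Epsilon: 0.05 × 0.185 = 0.00925
  Condition Zeta: 0.54 × 0.164 = 0.08856
  Condition Delta: 0.05 × 0.098 = 0.0049
  Condition Alpha: 0.15 × 0.08 = 0.012
Total = 0.13256.
P(Condition Beta | marker-positive) = 0.01785/0.13256 ≈ 0.135
P(Condition Epsilon | marker-positive) = 0.00925/0.13256 ≈ 0.070
P(Condition Zeta | marker-positive) = 0.08856/0.13256 ≈ 0.668
P(Condition Delta | marker-positive) = 0.0049/0.13256 ≈ 0.037
P(Condition Alpha | marker-positive) = 0.012/0.13256 ≈ 0.091
(Check: 0.135+0.070+0.668+0.037+0.091 = 1.001.)

Condition Beta 0.135, Condition Epsilon 0.070, Condition Zeta 0.668, Condition Delta 0.037, Condition Alpha 0.091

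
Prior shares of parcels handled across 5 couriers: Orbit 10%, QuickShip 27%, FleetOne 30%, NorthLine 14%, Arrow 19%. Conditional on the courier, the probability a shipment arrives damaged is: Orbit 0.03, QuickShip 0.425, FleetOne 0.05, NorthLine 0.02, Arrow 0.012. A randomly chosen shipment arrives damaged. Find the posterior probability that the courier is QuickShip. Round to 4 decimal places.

0.8325

Unnormalized posteriors (prior × likelihood):
  Orbit: 0.1 × 0.03 = 0.003
  QuickShip: 0.27 × 0.425 = 0.11475
  FleetOne: 0.3 × 0.05 = 0.015
  NorthLine: 0.14 × 0.02 = 0.0028
  Arrow: 0.19 × 0.012 = 0.00228
Total = 0.13783.
P(QuickShip | evidence) = 0.11475 / 0.13783 ≈ 0.8325.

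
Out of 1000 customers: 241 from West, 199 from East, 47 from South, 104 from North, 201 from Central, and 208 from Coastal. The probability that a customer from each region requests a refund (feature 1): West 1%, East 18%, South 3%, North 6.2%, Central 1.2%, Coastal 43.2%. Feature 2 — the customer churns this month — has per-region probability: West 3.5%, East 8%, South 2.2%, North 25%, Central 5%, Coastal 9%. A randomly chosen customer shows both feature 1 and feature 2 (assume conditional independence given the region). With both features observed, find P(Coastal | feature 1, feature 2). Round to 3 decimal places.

0.632

Unnormalized posteriors (prior × likelihood):
  West: 0.241 × 0.01 × 0.035 = 0.00008435
  East: 0.199 × 0.18 × 0.08 = 0.0028656
  South: 0.047 × 0.03 × 0.022 = 0.00003102
  North: 0.104 × 0.062 × 0.25 = 0.001612
  Central: 0.201 × 0.012 × 0.05 = 0.0001206
  Coastal: 0.208 × 0.432 × 0.09 = 0.00808704
Normalizing constant = 0.01280061.
P(Coastal | evidence) = 0.00808704 / 0.01280061 ≈ 0.632.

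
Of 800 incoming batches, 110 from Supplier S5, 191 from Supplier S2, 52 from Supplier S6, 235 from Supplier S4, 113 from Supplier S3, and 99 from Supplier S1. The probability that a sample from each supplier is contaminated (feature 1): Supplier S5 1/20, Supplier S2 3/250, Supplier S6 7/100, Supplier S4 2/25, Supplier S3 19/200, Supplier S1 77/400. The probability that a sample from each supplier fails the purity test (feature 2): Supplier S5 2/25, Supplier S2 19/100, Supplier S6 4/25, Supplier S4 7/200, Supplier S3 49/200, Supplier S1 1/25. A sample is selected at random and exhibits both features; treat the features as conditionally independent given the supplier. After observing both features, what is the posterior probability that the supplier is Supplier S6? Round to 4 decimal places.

By Bayes' rule, posterior ∝ prior × likelihood:
  Supplier S5: 0.1375 × 0.05 × 0.08 = 0.00055
  Supplier S2: 0.23875 × 0.012 × 0.19 = 0.00054435
  Supplier S6: 0.065 × 0.07 × 0.16 = 0.000728
  Supplier S4: 0.29375 × 0.08 × 0.035 = 0.0008225
  Supplier S3: 0.14125 × 0.095 × 0.245 = 0.00328759375
  Supplier S1: 0.12375 × 0.1925 × 0.04 = 0.000952875
Normalizing constant = 0.00688531875.
P(Supplier S6 | evidence) = 0.000728 / 0.00688531875 ≈ 0.1057.

0.1057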